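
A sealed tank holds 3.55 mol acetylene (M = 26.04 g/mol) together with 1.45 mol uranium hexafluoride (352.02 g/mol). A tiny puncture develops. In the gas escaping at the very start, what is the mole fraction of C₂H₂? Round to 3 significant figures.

The effusion rate of species i is ∝ p_i/√M_i ∝ n_i/√M_i.
So x_C₂H₂ in the escaping gas = (n_C₂H₂/√M_C₂H₂) / Σ(n_i/√M_i)
= (3.55/√26.04) / (3.55/√26.04 + 1.45/√352.02) = 0.6957/(0.6957 + 0.07728) = 0.900.

0.900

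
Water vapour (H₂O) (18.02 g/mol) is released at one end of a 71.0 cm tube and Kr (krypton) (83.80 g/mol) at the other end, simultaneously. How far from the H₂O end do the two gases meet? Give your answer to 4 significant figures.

In equal time, each gas travels a distance ∝ its rate ∝ 1/√M, so d_H₂O/d_Kr = √(M_Kr/M_H₂O) = √(83.80/18.02) = 2.156.
With d_H₂O + d_Kr = 71.0 cm, d_Kr = 71.0/(1 + 2.156) = 22.49 cm.
d_H₂O = 71.0 − 22.49 = 48.51 cm.

48.51 cm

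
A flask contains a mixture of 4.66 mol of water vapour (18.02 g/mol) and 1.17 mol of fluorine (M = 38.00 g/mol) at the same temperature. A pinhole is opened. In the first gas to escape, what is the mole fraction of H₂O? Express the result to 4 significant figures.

0.8526

Effusion rate of each component ∝ n_i/√M_i (partial pressure × 1/√M).
x_H₂O(eff) = (n_H₂O/√M_H₂O) / (n_H₂O/√M_H₂O + n_F₂/√M_F₂)
= (4.66/√18.02) / (4.66/√18.02 + 1.17/√38.00) = 1.098/(1.098 + 0.1898) = 0.8526.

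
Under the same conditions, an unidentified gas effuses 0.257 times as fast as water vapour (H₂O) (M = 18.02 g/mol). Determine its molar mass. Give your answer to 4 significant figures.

272.8 g/mol

By Graham's law, rate_X/rate_H₂O = √(M_H₂O/M_X).
0.257 = √(18.02/M_X)
M_X = 18.02 / 0.257² = 18.02 / 0.06605 = 272.8 g/mol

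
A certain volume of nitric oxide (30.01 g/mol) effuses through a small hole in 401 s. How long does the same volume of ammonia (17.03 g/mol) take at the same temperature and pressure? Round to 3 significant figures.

302 s

Using Graham's law: t_NH₃/t_NO = √(M_NH₃/M_NO) = √(17.03/30.01) = √0.5675 = 0.7533.
So the time for NH₃ is 401 × 0.7533 = 302 s.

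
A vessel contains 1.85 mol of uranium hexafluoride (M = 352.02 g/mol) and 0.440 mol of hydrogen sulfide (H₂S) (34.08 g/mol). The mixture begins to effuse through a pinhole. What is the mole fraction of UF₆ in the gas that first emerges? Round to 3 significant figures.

0.567

Each component's effusion rate ∝ (its partial pressure)·(1/√M) ∝ n_i/√M_i.
So x_UF₆ in the escaping gas = (n_UF₆/√M_UF₆) / Σ(n_i/√M_i)
= (1.85/√352.02) / (1.85/√352.02 + 0.440/√34.08) = 0.09860/(0.09860 + 0.07537) = 0.567.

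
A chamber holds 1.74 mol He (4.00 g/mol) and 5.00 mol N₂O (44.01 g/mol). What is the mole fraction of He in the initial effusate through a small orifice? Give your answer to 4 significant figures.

0.5358

Rate_i ∝ x_i/√M_i (Graham's law weighted by mole fraction), so the effusate composition follows n_i/√M_i.
So x_He in the escaping gas = (n_He/√M_He) / Σ(n_i/√M_i)
= (1.74/√4.00) / (1.74/√4.00 + 5.00/√44.01) = 0.8700/(0.8700 + 0.7537) = 0.5358.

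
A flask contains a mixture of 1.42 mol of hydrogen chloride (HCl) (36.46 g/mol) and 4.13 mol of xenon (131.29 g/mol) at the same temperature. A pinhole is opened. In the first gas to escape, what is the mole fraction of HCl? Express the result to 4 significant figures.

0.3948

Rate_i ∝ x_i/√M_i (Graham's law weighted by mole fraction), so the effusate composition follows n_i/√M_i.
Mole fraction of HCl in the effusate = (n_HCl/√M_HCl) / (n_HCl/√M_HCl + n_Xe/√M_Xe)
= (1.42/√36.46) / (1.42/√36.46 + 4.13/√131.29) = 0.2352/(0.2352 + 0.3604) = 0.3948.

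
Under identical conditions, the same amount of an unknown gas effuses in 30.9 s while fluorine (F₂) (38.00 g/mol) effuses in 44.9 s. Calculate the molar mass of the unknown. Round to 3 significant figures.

From Graham's law, t_X/t_F₂ = √(M_X/M_F₂).
30.9/44.9 = 0.6882 = √(M_X/38.00)
M_X = 38.00 × 0.6882² = 38.00 × 0.4736 = 18.0 g/mol

18.0 g/mol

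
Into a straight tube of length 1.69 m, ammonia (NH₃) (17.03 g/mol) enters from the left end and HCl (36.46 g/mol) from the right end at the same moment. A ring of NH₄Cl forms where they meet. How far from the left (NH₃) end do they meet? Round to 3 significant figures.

1.00 m

In equal time, each gas travels a distance ∝ its rate ∝ 1/√M, so d_NH₃/d_HCl = √(M_HCl/M_NH₃) = √(36.46/17.03) = 1.463.
With d_NH₃ + d_HCl = 1.69 m, d_HCl = 1.69/(1 + 1.463) = 0.6861 m.
d_NH₃ = 1.69 − 0.6861 = 1.00 m.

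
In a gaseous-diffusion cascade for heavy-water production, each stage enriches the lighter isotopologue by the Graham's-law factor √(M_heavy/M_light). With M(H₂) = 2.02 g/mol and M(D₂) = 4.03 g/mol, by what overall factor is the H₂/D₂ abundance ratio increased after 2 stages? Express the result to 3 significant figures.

2.00

The single-stage factor is √(M_heavy/M_light), so 2 stages give [√(4.03/2.02)]^2 = (4.03/2.02)^(2/2).
= 1.99505^1 = 2.00.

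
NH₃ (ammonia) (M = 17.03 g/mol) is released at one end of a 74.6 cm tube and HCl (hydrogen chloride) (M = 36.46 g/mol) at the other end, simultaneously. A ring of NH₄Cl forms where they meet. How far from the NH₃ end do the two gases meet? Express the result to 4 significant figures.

44.31 cm

Graham's law gives d_NH₃/d_HCl = rate_NH₃/rate_HCl = √(M_HCl/M_NH₃) = √(36.46/17.03) = 1.463.
With d_NH₃ + d_HCl = 74.6 cm, d_HCl = 74.6/(1 + 1.463) = 30.29 cm.
d_NH₃ = 74.6 − 30.29 = 44.31 cm.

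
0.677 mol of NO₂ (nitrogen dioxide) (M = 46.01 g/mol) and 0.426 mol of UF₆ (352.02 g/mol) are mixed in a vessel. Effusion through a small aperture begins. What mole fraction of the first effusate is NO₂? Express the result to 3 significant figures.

0.815

Rate_i ∝ x_i/√M_i (Graham's law weighted by mole fraction), so the effusate composition follows n_i/√M_i.
Mole fraction of NO₂ in the effusate = (n_NO₂/√M_NO₂) / (n_NO₂/√M_NO₂ + n_UF₆/√M_UF₆)
= (0.677/√46.01) / (0.677/√46.01 + 0.426/√352.02) = 0.09981/(0.09981 + 0.02271) = 0.815.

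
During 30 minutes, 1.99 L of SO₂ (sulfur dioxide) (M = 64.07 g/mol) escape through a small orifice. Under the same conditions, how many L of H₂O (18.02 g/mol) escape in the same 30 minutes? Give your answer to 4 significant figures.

3.752 L

Using Graham's law: rate_H₂O/rate_SO₂ = √(M_SO₂/M_H₂O) = √(64.07/18.02) = √3.555 = 1.886.
So the volume for H₂O is 1.99 × 1.886 = 3.752 L.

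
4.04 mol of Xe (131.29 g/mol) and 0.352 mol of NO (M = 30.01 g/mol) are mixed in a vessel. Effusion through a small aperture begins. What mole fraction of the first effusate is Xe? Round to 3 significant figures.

Each component's effusion rate ∝ (its partial pressure)·(1/√M) ∝ n_i/√M_i.
x_Xe(eff) = (n_Xe/√M_Xe) / (n_Xe/√M_Xe + n_NO/√M_NO)
= (4.04/√131.29) / (4.04/√131.29 + 0.352/√30.01) = 0.3526/(0.3526 + 0.06426) = 0.846.

0.846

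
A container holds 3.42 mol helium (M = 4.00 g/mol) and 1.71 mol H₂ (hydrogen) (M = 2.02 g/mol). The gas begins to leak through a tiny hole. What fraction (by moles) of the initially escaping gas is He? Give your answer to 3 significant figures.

Rate_i ∝ x_i/√M_i (Graham's law weighted by mole fraction), so the effusate composition follows n_i/√M_i.
x_He(eff) = (n_He/√M_He) / (n_He/√M_He + n_H₂/√M_H₂)
= (3.42/√4.00) / (3.42/√4.00 + 1.71/√2.02) = 1.710/(1.710 + 1.203) = 0.587.

0.587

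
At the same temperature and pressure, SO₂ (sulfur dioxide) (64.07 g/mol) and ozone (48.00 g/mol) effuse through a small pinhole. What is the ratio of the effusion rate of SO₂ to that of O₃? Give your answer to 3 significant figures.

0.866

Since effusion rate ∝ 1/√M, rate_SO₂/rate_O₃ = √(M_O₃/M_SO₂) = √(48.00/64.07) = √0.7492 = 0.866.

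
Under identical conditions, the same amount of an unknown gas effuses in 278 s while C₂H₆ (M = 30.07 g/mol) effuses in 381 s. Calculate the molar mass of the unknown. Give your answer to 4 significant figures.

By Graham's law, t_X/t_C₂H₆ = √(M_X/M_C₂H₆).
278/381 = 0.7297 = √(M_X/30.07)
M_X = 30.07 × 0.7297² = 30.07 × 0.5324 = 16.01 g/mol

16.01 g/mol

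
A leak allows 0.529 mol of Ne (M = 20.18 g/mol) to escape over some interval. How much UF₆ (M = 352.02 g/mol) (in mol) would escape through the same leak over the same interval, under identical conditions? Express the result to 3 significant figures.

0.127 mol

From Graham's law, rate_UF₆/rate_Ne = √(M_Ne/M_UF₆) = √(20.18/352.02) = √0.05733 = 0.2394.
So the amount for UF₆ is 0.529 × 0.2394 = 0.127 mol.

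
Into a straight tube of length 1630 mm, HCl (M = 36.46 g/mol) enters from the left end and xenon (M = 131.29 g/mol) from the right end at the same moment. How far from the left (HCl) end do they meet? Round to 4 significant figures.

1067 mm

Distances travelled in equal time are proportional to diffusion rates, so d_HCl/d_Xe = √(M_Xe/M_HCl) = √(131.29/36.46) = 1.898.
With d_HCl + d_Xe = 1630 mm, d_Xe = 1630/(1 + 1.898) = 562.5 mm.
d_HCl = 1630 − 562.5 = 1067 mm.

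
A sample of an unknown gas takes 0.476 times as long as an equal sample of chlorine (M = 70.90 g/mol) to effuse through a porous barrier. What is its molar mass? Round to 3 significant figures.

16.1 g/mol

By Graham's law, t_X/t_Cl₂ = √(M_X/M_Cl₂).
0.476 = √(M_X/70.90)
M_X = 70.90 × 0.476² = 70.90 × 0.2266 = 16.1 g/mol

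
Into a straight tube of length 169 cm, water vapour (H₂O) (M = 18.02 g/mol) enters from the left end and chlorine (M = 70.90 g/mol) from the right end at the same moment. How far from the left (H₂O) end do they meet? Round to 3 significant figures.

112 cm

The fronts meet when d_H₂O + d_Cl₂ = L with d_H₂O/d_Cl₂ = √(M_Cl₂/M_H₂O) (Graham's law). Here √(M_Cl₂/M_H₂O) = √(70.90/18.02) = 1.984.
With d_H₂O + d_Cl₂ = 169 cm, d_Cl₂ = 169/(1 + 1.984) = 56.64 cm.
d_H₂O = 169 − 56.64 = 112 cm.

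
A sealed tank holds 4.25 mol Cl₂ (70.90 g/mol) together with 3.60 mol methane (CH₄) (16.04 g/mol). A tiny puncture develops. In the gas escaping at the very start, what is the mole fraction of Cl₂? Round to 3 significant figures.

Each component's effusion rate ∝ (its partial pressure)·(1/√M) ∝ n_i/√M_i.
x_Cl₂(eff) = (n_Cl₂/√M_Cl₂) / (n_Cl₂/√M_Cl₂ + n_CH₄/√M_CH₄)
= (4.25/√70.90) / (4.25/√70.90 + 3.60/√16.04) = 0.5047/(0.5047 + 0.8989) = 0.360.

0.360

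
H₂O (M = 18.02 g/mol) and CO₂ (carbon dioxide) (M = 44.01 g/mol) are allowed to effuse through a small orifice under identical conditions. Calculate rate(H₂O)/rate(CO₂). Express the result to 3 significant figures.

1.56

Using Graham's law: rate_H₂O/rate_CO₂ = √(M_CO₂/M_H₂O) = √(44.01/18.02) = √2.442 = 1.56.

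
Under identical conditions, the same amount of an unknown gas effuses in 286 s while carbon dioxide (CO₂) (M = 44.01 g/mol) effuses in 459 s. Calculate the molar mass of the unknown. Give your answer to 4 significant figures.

17.09 g/mol

From Graham's law, t_X/t_CO₂ = √(M_X/M_CO₂).
286/459 = 0.6231 = √(M_X/44.01)
M_X = 44.01 × 0.6231² = 44.01 × 0.3882 = 17.09 g/mol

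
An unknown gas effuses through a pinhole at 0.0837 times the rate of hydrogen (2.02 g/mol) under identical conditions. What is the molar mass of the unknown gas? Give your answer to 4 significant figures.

288.3 g/mol

By Graham's law, rate_X/rate_H₂ = √(M_H₂/M_X).
0.0837 = √(2.02/M_X)
M_X = 2.02 / 0.0837² = 2.02 / 0.007006 = 288.3 g/mol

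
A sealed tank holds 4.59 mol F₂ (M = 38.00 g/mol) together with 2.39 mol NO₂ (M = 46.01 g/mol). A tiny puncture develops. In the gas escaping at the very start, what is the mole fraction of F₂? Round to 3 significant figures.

0.679

Rate_i ∝ x_i/√M_i (Graham's law weighted by mole fraction), so the effusate composition follows n_i/√M_i.
Mole fraction of F₂ in the effusate = (n_F₂/√M_F₂) / (n_F₂/√M_F₂ + n_NO₂/√M_NO₂)
= (4.59/√38.00) / (4.59/√38.00 + 2.39/√46.01) = 0.7446/(0.7446 + 0.3523) = 0.679.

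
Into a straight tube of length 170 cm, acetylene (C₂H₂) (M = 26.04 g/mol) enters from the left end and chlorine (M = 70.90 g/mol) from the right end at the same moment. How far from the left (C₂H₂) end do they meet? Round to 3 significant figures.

The fronts meet when d_C₂H₂ + d_Cl₂ = L with d_C₂H₂/d_Cl₂ = √(M_Cl₂/M_C₂H₂) (Graham's law). Here √(M_Cl₂/M_C₂H₂) = √(70.90/26.04) = 1.650.
With d_C₂H₂ + d_Cl₂ = 170 cm, d_Cl₂ = 170/(1 + 1.650) = 64.15 cm.
d_C₂H₂ = 170 − 64.15 = 106 cm.

106 cm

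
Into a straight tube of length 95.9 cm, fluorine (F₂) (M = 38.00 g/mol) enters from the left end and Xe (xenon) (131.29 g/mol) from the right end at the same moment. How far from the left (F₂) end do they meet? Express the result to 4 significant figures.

62.35 cm

Graham's law gives d_F₂/d_Xe = rate_F₂/rate_Xe = √(M_Xe/M_F₂) = √(131.29/38.00) = 1.859.
With d_F₂ + d_Xe = 95.9 cm, d_Xe = 95.9/(1 + 1.859) = 33.55 cm.
d_F₂ = 95.9 − 33.55 = 62.35 cm.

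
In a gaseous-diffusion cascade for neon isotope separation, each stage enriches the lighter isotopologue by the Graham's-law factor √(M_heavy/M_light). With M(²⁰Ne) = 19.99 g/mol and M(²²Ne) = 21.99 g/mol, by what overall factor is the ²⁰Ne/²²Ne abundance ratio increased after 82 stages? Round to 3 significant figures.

49.9

Each stage multiplies the ratio by α = √(21.99/19.99), so after 82 stages the overall factor is α^82 = (21.99/19.99)^(82/2).
= 1.10005^41 = 49.9.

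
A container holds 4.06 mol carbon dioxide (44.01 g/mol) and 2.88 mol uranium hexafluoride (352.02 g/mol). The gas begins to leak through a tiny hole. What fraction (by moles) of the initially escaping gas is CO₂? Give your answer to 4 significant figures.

Rate_i ∝ x_i/√M_i (Graham's law weighted by mole fraction), so the effusate composition follows n_i/√M_i.
x_CO₂(eff) = (n_CO₂/√M_CO₂) / (n_CO₂/√M_CO₂ + n_UF₆/√M_UF₆)
= (4.06/√44.01) / (4.06/√44.01 + 2.88/√352.02) = 0.6120/(0.6120 + 0.1535) = 0.7995.

0.7995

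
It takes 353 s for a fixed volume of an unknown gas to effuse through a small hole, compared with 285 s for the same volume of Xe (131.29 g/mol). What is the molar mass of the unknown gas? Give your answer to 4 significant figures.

Graham's law gives t_X/t_Xe = √(M_X/M_Xe).
353/285 = 1.239 = √(M_X/131.29)
M_X = 131.29 × 1.239² = 131.29 × 1.534 = 201.4 g/mol

201.4 g/mol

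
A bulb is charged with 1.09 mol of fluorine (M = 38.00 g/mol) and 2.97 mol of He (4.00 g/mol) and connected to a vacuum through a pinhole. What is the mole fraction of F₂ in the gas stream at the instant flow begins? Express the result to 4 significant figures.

0.1064

The effusion rate of species i is ∝ p_i/√M_i ∝ n_i/√M_i.
x_F₂(eff) = (n_F₂/√M_F₂) / (n_F₂/√M_F₂ + n_He/√M_He)
= (1.09/√38.00) / (1.09/√38.00 + 2.97/√4.00) = 0.1768/(0.1768 + 1.485) = 0.1064.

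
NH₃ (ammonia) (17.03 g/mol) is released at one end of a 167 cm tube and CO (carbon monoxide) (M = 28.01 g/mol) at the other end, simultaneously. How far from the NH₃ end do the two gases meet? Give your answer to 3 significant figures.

Distances travelled in equal time are proportional to diffusion rates, so d_NH₃/d_CO = √(M_CO/M_NH₃) = √(28.01/17.03) = 1.282.
With d_NH₃ + d_CO = 167 cm, d_CO = 167/(1 + 1.282) = 73.17 cm.
d_NH₃ = 167 − 73.17 = 93.8 cm.

93.8 cm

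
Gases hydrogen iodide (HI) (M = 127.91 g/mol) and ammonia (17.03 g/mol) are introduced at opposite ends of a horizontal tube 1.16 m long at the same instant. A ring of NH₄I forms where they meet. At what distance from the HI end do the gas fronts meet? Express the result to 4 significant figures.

0.3101 m

Graham's law gives d_HI/d_NH₃ = rate_HI/rate_NH₃ = √(M_NH₃/M_HI) = √(17.03/127.91) = 0.3649.
With d_HI + d_NH₃ = 1.16 m, d_NH₃ = 1.16/(1 + 0.3649) = 0.8499 m.
d_HI = 1.16 − 0.8499 = 0.3101 m.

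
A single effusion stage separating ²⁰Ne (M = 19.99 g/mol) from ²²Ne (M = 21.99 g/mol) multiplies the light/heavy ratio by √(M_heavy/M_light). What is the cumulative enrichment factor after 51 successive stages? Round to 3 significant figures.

The single-stage factor is √(M_heavy/M_light), so 51 stages give [√(21.99/19.99)]^51 = (21.99/19.99)^(51/2).
= 1.10005^(51/2) = 11.4.

11.4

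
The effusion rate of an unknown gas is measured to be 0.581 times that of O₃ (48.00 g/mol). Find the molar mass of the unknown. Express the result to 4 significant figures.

Using Graham's law: rate_X/rate_O₃ = √(M_O₃/M_X).
0.581 = √(48.00/M_X)
M_X = 48.00 / 0.581² = 48.00 / 0.3376 = 142.2 g/mol

142.2 g/mol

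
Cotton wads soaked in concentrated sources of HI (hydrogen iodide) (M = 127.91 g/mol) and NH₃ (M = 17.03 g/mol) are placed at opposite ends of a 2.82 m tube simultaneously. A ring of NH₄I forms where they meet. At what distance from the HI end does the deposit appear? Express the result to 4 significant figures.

0.7539 m

The fronts meet when d_HI + d_NH₃ = L with d_HI/d_NH₃ = √(M_NH₃/M_HI) (Graham's law). Here √(M_NH₃/M_HI) = √(17.03/127.91) = 0.3649.
With d_HI + d_NH₃ = 2.82 m, d_NH₃ = 2.82/(1 + 0.3649) = 2.066 m.
d_HI = 2.82 − 2.066 = 0.7539 m.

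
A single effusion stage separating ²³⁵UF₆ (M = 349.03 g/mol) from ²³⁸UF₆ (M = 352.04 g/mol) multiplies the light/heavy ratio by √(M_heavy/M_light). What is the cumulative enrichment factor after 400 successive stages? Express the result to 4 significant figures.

5.570

Overall factor = α^400 with α = √(352.04/349.03), i.e. (352.04/349.03)^(400/2).
= 1.00862^200 = 5.570.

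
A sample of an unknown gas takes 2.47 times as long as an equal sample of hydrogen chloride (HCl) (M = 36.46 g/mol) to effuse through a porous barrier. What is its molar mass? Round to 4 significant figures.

By Graham's law, t_X/t_HCl = √(M_X/M_HCl).
2.47 = √(M_X/36.46)
M_X = 36.46 × 2.47² = 36.46 × 6.101 = 222.4 g/mol

222.4 g/mol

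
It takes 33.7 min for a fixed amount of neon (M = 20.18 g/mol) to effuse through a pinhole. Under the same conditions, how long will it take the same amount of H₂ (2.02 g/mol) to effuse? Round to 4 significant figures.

10.66 min

Graham's law gives t_H₂/t_Ne = √(M_H₂/M_Ne) = √(2.02/20.18) = √0.1001 = 0.3164.
So the time for H₂ is 33.7 × 0.3164 = 10.66 min.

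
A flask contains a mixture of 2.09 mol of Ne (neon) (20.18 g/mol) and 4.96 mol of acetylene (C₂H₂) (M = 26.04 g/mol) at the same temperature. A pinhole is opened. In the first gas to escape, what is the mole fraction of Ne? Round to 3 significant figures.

Each component's effusion rate ∝ (its partial pressure)·(1/√M) ∝ n_i/√M_i.
x_Ne(eff) = (n_Ne/√M_Ne) / (n_Ne/√M_Ne + n_C₂H₂/√M_C₂H₂)
= (2.09/√20.18) / (2.09/√20.18 + 4.96/√26.04) = 0.4652/(0.4652 + 0.9720) = 0.324.

0.324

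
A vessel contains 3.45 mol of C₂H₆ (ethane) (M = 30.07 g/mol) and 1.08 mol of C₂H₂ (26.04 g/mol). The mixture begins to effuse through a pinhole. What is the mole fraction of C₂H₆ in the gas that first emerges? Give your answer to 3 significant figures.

Each component's effusion rate ∝ (its partial pressure)·(1/√M) ∝ n_i/√M_i.
x_C₂H₆(eff) = (n_C₂H₆/√M_C₂H₆) / (n_C₂H₆/√M_C₂H₆ + n_C₂H₂/√M_C₂H₂)
= (3.45/√30.07) / (3.45/√30.07 + 1.08/√26.04) = 0.6291/(0.6291 + 0.2116) = 0.748.

0.748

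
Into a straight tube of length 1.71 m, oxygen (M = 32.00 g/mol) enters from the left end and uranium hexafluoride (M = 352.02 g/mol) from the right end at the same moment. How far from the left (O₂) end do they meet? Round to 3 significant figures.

1.31 m

Graham's law gives d_O₂/d_UF₆ = rate_O₂/rate_UF₆ = √(M_UF₆/M_O₂) = √(352.02/32.00) = 3.317.
With d_O₂ + d_UF₆ = 1.71 m, d_UF₆ = 1.71/(1 + 3.317) = 0.3961 m.
d_O₂ = 1.71 − 0.3961 = 1.31 m.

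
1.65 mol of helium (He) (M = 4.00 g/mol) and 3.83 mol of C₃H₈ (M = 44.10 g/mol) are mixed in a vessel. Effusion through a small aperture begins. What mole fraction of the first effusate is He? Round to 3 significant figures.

0.589

Effusion rate of each component ∝ n_i/√M_i (partial pressure × 1/√M).
Mole fraction of He in the effusate = (n_He/√M_He) / (n_He/√M_He + n_C₃H₈/√M_C₃H₈)
= (1.65/√4.00) / (1.65/√4.00 + 3.83/√44.10) = 0.8250/(0.8250 + 0.5767) = 0.589.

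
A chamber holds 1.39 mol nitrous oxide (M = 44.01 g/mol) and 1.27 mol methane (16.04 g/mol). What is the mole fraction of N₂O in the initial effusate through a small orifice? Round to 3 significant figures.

Effusion rate of each component ∝ n_i/√M_i (partial pressure × 1/√M).
So x_N₂O in the escaping gas = (n_N₂O/√M_N₂O) / Σ(n_i/√M_i)
= (1.39/√44.01) / (1.39/√44.01 + 1.27/√16.04) = 0.2095/(0.2095 + 0.3171) = 0.398.

0.398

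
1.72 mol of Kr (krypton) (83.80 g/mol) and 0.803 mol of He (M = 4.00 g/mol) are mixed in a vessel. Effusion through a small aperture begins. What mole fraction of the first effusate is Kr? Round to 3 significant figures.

0.319

Each component's effusion rate ∝ (its partial pressure)·(1/√M) ∝ n_i/√M_i.
x_Kr(eff) = (n_Kr/√M_Kr) / (n_Kr/√M_Kr + n_He/√M_He)
= (1.72/√83.80) / (1.72/√83.80 + 0.803/√4.00) = 0.1879/(0.1879 + 0.4015) = 0.319.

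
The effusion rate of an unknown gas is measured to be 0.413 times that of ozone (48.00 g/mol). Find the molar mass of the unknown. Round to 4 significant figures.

281.4 g/mol

From Graham's law, rate_X/rate_O₃ = √(M_O₃/M_X).
0.413 = √(48.00/M_X)
M_X = 48.00 / 0.413² = 48.00 / 0.1706 = 281.4 g/mol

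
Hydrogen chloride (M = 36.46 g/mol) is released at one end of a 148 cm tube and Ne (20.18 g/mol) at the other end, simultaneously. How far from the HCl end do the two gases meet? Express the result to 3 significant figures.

63.1 cm

Graham's law gives d_HCl/d_Ne = rate_HCl/rate_Ne = √(M_Ne/M_HCl) = √(20.18/36.46) = 0.7440.
With d_HCl + d_Ne = 148 cm, d_Ne = 148/(1 + 0.7440) = 84.86 cm.
d_HCl = 148 − 84.86 = 63.1 cm.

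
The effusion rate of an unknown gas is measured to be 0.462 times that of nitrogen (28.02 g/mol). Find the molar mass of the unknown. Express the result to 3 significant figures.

131 g/mol

Graham's law gives rate_X/rate_N₂ = √(M_N₂/M_X).
0.462 = √(28.02/M_X)
M_X = 28.02 / 0.462² = 28.02 / 0.2134 = 131 g/mol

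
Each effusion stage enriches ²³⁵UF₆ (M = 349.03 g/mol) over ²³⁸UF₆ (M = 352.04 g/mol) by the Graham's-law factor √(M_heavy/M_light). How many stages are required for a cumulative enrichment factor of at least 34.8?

827

With α = √(352.04/349.03) per stage, ln α = ½ ln(1.00862) = 0.004293.
Need α^N ≥ 34.8 ⇒ N ≥ ln(34.8) / ln α = 3.550 / 0.004293 = 826.75.
Rounding up, N = 827 stages.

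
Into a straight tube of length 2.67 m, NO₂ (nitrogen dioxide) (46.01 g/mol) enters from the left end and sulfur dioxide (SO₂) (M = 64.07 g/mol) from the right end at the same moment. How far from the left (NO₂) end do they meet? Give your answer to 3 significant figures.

The fronts meet when d_NO₂ + d_SO₂ = L with d_NO₂/d_SO₂ = √(M_SO₂/M_NO₂) (Graham's law). Here √(M_SO₂/M_NO₂) = √(64.07/46.01) = 1.180.
With d_NO₂ + d_SO₂ = 2.67 m, d_SO₂ = 2.67/(1 + 1.180) = 1.225 m.
d_NO₂ = 2.67 − 1.225 = 1.45 m.

1.45 m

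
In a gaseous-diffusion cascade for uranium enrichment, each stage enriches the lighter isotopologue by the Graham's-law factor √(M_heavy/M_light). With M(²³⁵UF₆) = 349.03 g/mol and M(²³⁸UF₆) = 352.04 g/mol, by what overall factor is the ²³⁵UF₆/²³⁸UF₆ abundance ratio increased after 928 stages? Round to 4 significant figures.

53.75

Each stage multiplies the ratio by α = √(352.04/349.03), so after 928 stages the overall factor is α^928 = (352.04/349.03)^(928/2).
= 1.00862^464 = 53.75.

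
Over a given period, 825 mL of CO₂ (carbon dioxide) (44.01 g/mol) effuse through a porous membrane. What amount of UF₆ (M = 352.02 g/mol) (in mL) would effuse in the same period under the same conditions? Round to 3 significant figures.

From Graham's law, rate_UF₆/rate_CO₂ = √(M_CO₂/M_UF₆) = √(44.01/352.02) = √0.1250 = 0.3536.
So the volume for UF₆ is 825 × 0.3536 = 292 mL.

292 mL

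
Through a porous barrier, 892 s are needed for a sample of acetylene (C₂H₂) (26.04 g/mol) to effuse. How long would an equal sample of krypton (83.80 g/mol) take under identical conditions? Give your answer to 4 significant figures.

1600 s

Since effusion rate ∝ 1/√M, t_Kr/t_C₂H₂ = √(M_Kr/M_C₂H₂) = √(83.80/26.04) = √3.218 = 1.794.
So the time for Kr is 892 × 1.794 = 1600 s.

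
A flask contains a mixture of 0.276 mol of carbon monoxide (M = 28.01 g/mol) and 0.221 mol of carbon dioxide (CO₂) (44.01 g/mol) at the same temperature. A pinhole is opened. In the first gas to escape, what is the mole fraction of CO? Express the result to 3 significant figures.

The effusion rate of species i is ∝ p_i/√M_i ∝ n_i/√M_i.
x_CO(eff) = (n_CO/√M_CO) / (n_CO/√M_CO + n_CO₂/√M_CO₂)
= (0.276/√28.01) / (0.276/√28.01 + 0.221/√44.01) = 0.05215/(0.05215 + 0.03331) = 0.610.

0.610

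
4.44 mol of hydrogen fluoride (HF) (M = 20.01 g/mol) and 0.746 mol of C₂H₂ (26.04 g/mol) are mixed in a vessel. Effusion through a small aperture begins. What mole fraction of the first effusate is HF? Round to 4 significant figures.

0.8716

Effusion rate of each component ∝ n_i/√M_i (partial pressure × 1/√M).
So x_HF in the escaping gas = (n_HF/√M_HF) / Σ(n_i/√M_i)
= (4.44/√20.01) / (4.44/√20.01 + 0.746/√26.04) = 0.9926/(0.9926 + 0.1462) = 0.8716.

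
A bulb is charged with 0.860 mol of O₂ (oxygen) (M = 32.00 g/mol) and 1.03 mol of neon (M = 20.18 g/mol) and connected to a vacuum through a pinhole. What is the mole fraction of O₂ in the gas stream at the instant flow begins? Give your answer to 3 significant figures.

0.399

Effusion rate of each component ∝ n_i/√M_i (partial pressure × 1/√M).
So x_O₂ in the escaping gas = (n_O₂/√M_O₂) / Σ(n_i/√M_i)
= (0.860/√32.00) / (0.860/√32.00 + 1.03/√20.18) = 0.1520/(0.1520 + 0.2293) = 0.399.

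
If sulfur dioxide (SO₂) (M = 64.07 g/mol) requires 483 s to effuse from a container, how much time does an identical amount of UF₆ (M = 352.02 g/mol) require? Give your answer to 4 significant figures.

Using Graham's law: t_UF₆/t_SO₂ = √(M_UF₆/M_SO₂) = √(352.02/64.07) = √5.494 = 2.344.
So the time for UF₆ is 483 × 2.344 = 1132 s.

1132 s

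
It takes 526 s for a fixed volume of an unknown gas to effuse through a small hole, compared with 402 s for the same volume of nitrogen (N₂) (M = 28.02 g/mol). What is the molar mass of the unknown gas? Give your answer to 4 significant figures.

Using Graham's law: t_X/t_N₂ = √(M_X/M_N₂).
526/402 = 1.308 = √(M_X/28.02)
M_X = 28.02 × 1.308² = 28.02 × 1.712 = 47.97 g/mol

47.97 g/mol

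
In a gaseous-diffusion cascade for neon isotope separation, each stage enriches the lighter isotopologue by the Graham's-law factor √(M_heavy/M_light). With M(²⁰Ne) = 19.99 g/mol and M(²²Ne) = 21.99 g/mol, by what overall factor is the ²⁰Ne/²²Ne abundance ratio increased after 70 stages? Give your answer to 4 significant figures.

28.15

Each stage multiplies the ratio by α = √(21.99/19.99), so after 70 stages the overall factor is α^70 = (21.99/19.99)^(70/2).
= 1.10005^35 = 28.15.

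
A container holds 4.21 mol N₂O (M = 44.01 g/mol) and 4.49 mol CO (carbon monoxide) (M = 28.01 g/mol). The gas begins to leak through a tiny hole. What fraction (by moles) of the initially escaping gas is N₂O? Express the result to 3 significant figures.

0.428

The effusion rate of species i is ∝ p_i/√M_i ∝ n_i/√M_i.
So x_N₂O in the escaping gas = (n_N₂O/√M_N₂O) / Σ(n_i/√M_i)
= (4.21/√44.01) / (4.21/√44.01 + 4.49/√28.01) = 0.6346/(0.6346 + 0.8484) = 0.428.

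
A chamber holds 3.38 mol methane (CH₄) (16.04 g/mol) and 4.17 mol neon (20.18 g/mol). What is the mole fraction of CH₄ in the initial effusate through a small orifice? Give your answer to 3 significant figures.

0.476

Rate_i ∝ x_i/√M_i (Graham's law weighted by mole fraction), so the effusate composition follows n_i/√M_i.
Mole fraction of CH₄ in the effusate = (n_CH₄/√M_CH₄) / (n_CH₄/√M_CH₄ + n_Ne/√M_Ne)
= (3.38/√16.04) / (3.38/√16.04 + 4.17/√20.18) = 0.8439/(0.8439 + 0.9283) = 0.476.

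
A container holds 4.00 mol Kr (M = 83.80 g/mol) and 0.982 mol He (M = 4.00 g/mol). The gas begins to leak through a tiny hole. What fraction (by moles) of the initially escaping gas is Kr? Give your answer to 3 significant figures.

0.471

Each component's effusion rate ∝ (its partial pressure)·(1/√M) ∝ n_i/√M_i.
Mole fraction of Kr in the effusate = (n_Kr/√M_Kr) / (n_Kr/√M_Kr + n_He/√M_He)
= (4.00/√83.80) / (4.00/√83.80 + 0.982/√4.00) = 0.4370/(0.4370 + 0.4910) = 0.471.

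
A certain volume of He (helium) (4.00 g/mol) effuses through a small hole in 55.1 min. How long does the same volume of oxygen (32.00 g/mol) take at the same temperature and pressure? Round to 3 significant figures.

156 min

Graham's law gives t_O₂/t_He = √(M_O₂/M_He) = √(32.00/4.00) = √8.000 = 2.828.
So the time for O₂ is 55.1 × 2.828 = 156 min.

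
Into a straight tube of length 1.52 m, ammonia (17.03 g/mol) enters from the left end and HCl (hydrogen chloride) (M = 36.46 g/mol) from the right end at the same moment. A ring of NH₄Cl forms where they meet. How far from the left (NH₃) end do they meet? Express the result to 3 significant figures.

Graham's law gives d_NH₃/d_HCl = rate_NH₃/rate_HCl = √(M_HCl/M_NH₃) = √(36.46/17.03) = 1.463.
With d_NH₃ + d_HCl = 1.52 m, d_HCl = 1.52/(1 + 1.463) = 0.6171 m.
d_NH₃ = 1.52 − 0.6171 = 0.903 m.

0.903 m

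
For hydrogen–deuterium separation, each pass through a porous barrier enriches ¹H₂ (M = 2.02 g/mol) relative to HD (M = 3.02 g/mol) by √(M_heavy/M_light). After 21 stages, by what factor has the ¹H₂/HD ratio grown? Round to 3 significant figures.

68.2

After 21 stages the ratio has grown by (√(3.02/2.02))^21 = (3.02/2.02)^(21/2).
= 1.49505^(21/2) = 68.2.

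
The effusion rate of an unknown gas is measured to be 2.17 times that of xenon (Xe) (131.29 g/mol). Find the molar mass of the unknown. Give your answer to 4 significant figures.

27.88 g/mol

Graham's law gives rate_X/rate_Xe = √(M_Xe/M_X).
2.17 = √(131.29/M_X)
M_X = 131.29 / 2.17² = 131.29 / 4.709 = 27.88 g/mol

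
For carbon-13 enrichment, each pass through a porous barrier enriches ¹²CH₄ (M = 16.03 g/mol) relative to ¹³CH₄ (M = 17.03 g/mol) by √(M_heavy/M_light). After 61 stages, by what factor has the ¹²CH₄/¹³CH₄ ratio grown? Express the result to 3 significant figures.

Overall factor = α^61 with α = √(17.03/16.03), i.e. (17.03/16.03)^(61/2).
= 1.06238^(61/2) = 6.33.

6.33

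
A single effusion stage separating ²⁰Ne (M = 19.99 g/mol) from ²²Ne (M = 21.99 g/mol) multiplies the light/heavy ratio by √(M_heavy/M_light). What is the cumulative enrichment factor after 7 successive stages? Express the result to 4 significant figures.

After 7 stages the ratio has grown by (√(21.99/19.99))^7 = (21.99/19.99)^(7/2).
= 1.10005^(7/2) = 1.396.

1.396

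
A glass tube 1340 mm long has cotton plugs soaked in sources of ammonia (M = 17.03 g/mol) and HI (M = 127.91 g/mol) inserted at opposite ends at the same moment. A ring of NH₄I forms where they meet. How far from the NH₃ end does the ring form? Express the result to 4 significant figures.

981.8 mm

The fronts meet when d_NH₃ + d_HI = L with d_NH₃/d_HI = √(M_HI/M_NH₃) (Graham's law). Here √(M_HI/M_NH₃) = √(127.91/17.03) = 2.741.
With d_NH₃ + d_HI = 1340 mm, d_HI = 1340/(1 + 2.741) = 358.2 mm.
d_NH₃ = 1340 − 358.2 = 981.8 mm.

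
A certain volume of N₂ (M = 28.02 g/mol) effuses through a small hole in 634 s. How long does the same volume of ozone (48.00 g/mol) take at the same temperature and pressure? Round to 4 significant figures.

Using Graham's law: t_O₃/t_N₂ = √(M_O₃/M_N₂) = √(48.00/28.02) = √1.713 = 1.309.
So the time for O₃ is 634 × 1.309 = 829.8 s.

829.8 s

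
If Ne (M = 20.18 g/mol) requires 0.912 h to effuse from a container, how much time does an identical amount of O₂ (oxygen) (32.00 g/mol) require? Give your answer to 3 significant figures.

Using Graham's law: t_O₂/t_Ne = √(M_O₂/M_Ne) = √(32.00/20.18) = √1.586 = 1.259.
So the time for O₂ is 0.912 × 1.259 = 1.15 h.

1.15 h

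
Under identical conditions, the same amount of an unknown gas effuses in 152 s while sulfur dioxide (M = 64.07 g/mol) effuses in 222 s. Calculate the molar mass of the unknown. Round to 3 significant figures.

30.0 g/mol

By Graham's law, t_X/t_SO₂ = √(M_X/M_SO₂).
152/222 = 0.6847 = √(M_X/64.07)
M_X = 64.07 × 0.6847² = 64.07 × 0.4688 = 30.0 g/mol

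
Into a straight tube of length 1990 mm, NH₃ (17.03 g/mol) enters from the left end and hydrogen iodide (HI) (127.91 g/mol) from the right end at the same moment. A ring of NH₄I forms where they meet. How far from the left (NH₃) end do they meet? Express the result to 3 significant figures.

Graham's law gives d_NH₃/d_HI = rate_NH₃/rate_HI = √(M_HI/M_NH₃) = √(127.91/17.03) = 2.741.
With d_NH₃ + d_HI = 1990 mm, d_HI = 1990/(1 + 2.741) = 532.0 mm.
d_NH₃ = 1990 − 532.0 = 1460 mm.

1460 mm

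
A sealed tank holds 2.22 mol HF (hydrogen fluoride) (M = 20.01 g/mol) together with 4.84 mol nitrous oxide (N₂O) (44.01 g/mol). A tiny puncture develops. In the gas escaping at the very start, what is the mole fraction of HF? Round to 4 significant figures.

0.4048

Each component's effusion rate ∝ (its partial pressure)·(1/√M) ∝ n_i/√M_i.
x_HF(eff) = (n_HF/√M_HF) / (n_HF/√M_HF + n_N₂O/√M_N₂O)
= (2.22/√20.01) / (2.22/√20.01 + 4.84/√44.01) = 0.4963/(0.4963 + 0.7296) = 0.4048.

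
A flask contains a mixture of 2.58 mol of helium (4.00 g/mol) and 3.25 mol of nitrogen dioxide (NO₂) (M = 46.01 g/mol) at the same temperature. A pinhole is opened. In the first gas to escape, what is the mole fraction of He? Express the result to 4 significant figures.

0.7292

The effusion rate of species i is ∝ p_i/√M_i ∝ n_i/√M_i.
So x_He in the escaping gas = (n_He/√M_He) / Σ(n_i/√M_i)
= (2.58/√4.00) / (2.58/√4.00 + 3.25/√46.01) = 1.290/(1.290 + 0.4791) = 0.7292.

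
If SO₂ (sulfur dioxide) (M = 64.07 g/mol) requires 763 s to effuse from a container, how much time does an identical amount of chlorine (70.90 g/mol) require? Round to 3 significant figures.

Graham's law gives t_Cl₂/t_SO₂ = √(M_Cl₂/M_SO₂) = √(70.90/64.07) = √1.107 = 1.052.
So the time for Cl₂ is 763 × 1.052 = 803 s.

803 s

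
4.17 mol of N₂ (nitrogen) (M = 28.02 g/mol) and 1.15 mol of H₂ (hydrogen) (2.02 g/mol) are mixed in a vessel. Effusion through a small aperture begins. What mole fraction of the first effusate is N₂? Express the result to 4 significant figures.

Each component's effusion rate ∝ (its partial pressure)·(1/√M) ∝ n_i/√M_i.
So x_N₂ in the escaping gas = (n_N₂/√M_N₂) / Σ(n_i/√M_i)
= (4.17/√28.02) / (4.17/√28.02 + 1.15/√2.02) = 0.7878/(0.7878 + 0.8091) = 0.4933.

0.4933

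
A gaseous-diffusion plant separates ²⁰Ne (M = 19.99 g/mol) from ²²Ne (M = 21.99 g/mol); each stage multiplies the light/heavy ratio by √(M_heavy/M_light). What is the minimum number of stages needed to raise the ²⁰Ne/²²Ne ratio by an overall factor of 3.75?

Per stage α = (21.99/19.99)^(1/2) = 1.10005^0.5, giving ln α = 0.04768.
Need α^N ≥ 3.75 ⇒ N ≥ ln(3.75) / ln α = 1.322 / 0.04768 = 27.72.
Minimum whole number of stages: N = 28.

28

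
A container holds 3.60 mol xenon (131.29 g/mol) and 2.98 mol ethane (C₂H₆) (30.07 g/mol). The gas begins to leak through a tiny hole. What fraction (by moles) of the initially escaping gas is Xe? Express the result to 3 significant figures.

0.366

Effusion rate of each component ∝ n_i/√M_i (partial pressure × 1/√M).
So x_Xe in the escaping gas = (n_Xe/√M_Xe) / Σ(n_i/√M_i)
= (3.60/√131.29) / (3.60/√131.29 + 2.98/√30.07) = 0.3142/(0.3142 + 0.5434) = 0.366.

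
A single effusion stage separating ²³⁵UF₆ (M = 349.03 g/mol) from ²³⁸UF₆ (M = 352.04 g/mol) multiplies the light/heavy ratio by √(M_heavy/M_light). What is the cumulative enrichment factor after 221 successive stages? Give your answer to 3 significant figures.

The single-stage factor is √(M_heavy/M_light), so 221 stages give [√(352.04/349.03)]^221 = (352.04/349.03)^(221/2).
= 1.00862^(221/2) = 2.58.

2.58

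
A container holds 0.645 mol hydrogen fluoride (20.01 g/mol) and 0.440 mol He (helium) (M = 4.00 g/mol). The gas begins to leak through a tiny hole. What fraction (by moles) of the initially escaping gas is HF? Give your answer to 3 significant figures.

0.396

Effusion rate of each component ∝ n_i/√M_i (partial pressure × 1/√M).
So x_HF in the escaping gas = (n_HF/√M_HF) / Σ(n_i/√M_i)
= (0.645/√20.01) / (0.645/√20.01 + 0.440/√4.00) = 0.1442/(0.1442 + 0.2200) = 0.396.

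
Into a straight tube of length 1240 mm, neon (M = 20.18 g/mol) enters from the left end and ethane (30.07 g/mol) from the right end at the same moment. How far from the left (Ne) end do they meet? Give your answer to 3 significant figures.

682 mm

The fronts meet when d_Ne + d_C₂H₆ = L with d_Ne/d_C₂H₆ = √(M_C₂H₆/M_Ne) (Graham's law). Here √(M_C₂H₆/M_Ne) = √(30.07/20.18) = 1.221.
With d_Ne + d_C₂H₆ = 1240 mm, d_C₂H₆ = 1240/(1 + 1.221) = 558.4 mm.
d_Ne = 1240 − 558.4 = 682 mm.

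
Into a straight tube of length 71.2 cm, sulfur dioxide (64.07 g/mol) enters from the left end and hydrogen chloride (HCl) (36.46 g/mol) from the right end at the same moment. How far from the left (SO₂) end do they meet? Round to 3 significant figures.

30.6 cm

Distances travelled in equal time are proportional to diffusion rates, so d_SO₂/d_HCl = √(M_HCl/M_SO₂) = √(36.46/64.07) = 0.7544.
With d_SO₂ + d_HCl = 71.2 cm, d_HCl = 71.2/(1 + 0.7544) = 40.58 cm.
d_SO₂ = 71.2 − 40.58 = 30.6 cm.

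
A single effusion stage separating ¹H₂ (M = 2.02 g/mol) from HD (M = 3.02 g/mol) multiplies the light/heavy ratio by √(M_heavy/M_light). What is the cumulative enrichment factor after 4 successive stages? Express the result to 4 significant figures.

2.235

After 4 stages the ratio has grown by (√(3.02/2.02))^4 = (3.02/2.02)^(4/2).
= 1.49505^2 = 2.235.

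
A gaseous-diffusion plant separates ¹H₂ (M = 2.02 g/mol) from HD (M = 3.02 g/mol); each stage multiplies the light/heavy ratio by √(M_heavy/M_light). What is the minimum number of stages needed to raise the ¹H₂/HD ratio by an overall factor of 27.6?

17

With α = √(3.02/2.02) per stage, ln α = ½ ln(1.49505) = 0.2011.
Need α^N ≥ 27.6 ⇒ N ≥ ln(27.6) / ln α = 3.318 / 0.2011 = 16.50.
So at least 17 stages are needed.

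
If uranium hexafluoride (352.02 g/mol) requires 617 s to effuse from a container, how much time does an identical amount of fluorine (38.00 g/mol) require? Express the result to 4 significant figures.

From Graham's law, t_F₂/t_UF₆ = √(M_F₂/M_UF₆) = √(38.00/352.02) = √0.1079 = 0.3286.
So the time for F₂ is 617 × 0.3286 = 202.7 s.

202.7 s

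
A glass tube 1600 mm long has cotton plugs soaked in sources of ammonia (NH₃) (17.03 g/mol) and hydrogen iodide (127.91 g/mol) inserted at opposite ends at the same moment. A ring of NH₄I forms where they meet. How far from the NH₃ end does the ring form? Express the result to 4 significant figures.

Distances travelled in equal time are proportional to diffusion rates, so d_NH₃/d_HI = √(M_HI/M_NH₃) = √(127.91/17.03) = 2.741.
With d_NH₃ + d_HI = 1600 mm, d_HI = 1600/(1 + 2.741) = 427.7 mm.
d_NH₃ = 1600 − 427.7 = 1172 mm.

1172 mm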